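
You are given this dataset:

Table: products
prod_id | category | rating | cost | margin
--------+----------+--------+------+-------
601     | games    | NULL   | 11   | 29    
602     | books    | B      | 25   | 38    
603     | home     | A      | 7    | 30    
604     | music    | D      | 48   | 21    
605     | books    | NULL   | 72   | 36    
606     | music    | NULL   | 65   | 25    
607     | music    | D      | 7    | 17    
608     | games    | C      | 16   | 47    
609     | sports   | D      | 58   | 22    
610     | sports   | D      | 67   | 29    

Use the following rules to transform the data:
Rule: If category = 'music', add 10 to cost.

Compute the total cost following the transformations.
406

Step 1: Count records where category = 'music': 3
Step 2: Total bonus added: 3 × 10 = 30
Step 3: Original sum of cost: 376
Step 4: Final sum = 376 + 30 = 406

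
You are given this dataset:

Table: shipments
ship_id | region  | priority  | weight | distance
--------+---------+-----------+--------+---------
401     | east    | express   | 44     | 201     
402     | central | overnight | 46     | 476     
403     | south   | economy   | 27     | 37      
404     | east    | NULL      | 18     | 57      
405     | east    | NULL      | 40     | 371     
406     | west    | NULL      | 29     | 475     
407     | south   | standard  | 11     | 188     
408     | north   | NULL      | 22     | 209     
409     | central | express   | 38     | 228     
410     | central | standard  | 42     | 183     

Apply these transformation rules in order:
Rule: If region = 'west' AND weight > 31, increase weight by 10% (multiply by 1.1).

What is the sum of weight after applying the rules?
317

Step 1: Find records where region = 'west' AND weight > 31
Step 2: 0 records match, summing to 0
Step 3: After multiplier: 0 × 1.1 = 0.0
Step 4: Unaffected records sum: 317
Step 5: Final sum = 0.0 + 317 = 317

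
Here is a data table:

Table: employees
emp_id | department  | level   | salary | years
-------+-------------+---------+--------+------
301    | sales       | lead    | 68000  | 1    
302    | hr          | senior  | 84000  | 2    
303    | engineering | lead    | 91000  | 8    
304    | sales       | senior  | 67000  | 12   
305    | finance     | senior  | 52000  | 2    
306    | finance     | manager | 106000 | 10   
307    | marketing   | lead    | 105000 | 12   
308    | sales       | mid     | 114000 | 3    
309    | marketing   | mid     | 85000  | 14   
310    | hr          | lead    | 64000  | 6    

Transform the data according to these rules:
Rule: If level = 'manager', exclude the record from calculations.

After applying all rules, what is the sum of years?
60

Step 1: Identify records where level = 'manager'
Step 2: The excluded records sum to 10
Step 3: Original total years = 70
Step 4: Remaining total = 70 - 10 = 60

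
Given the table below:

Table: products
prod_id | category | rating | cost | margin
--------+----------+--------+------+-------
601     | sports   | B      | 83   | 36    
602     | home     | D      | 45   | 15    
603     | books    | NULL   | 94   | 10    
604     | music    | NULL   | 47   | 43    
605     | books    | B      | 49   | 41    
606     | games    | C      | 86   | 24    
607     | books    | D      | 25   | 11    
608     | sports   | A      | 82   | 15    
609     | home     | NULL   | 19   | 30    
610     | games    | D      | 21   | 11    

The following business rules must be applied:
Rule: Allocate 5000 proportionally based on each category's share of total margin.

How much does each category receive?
books: 1313.56, games: 741.53, home: 953.39, music: 911.02, sports: 1080.51

Step 1: Calculate total margin = 236
Step 2: Calculate each category's proportion:
  books: 62/236 = 26.27% → 1313.56
  games: 35/236 = 14.83% → 741.53
  home: 45/236 = 19.07% → 953.39
  music: 43/236 = 18.22% → 911.02
  sports: 51/236 = 21.61% → 1080.51
Step 3: Verify: sum of allocations ≈ 5000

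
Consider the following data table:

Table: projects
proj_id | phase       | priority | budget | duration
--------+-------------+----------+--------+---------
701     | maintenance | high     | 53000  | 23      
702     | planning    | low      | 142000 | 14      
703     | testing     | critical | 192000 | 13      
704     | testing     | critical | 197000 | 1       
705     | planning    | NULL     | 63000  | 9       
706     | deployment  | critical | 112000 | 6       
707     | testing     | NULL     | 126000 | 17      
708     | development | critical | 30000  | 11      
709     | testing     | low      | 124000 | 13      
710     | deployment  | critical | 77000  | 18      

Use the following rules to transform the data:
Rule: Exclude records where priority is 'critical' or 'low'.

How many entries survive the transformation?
3

Step 1: Count records to exclude
  - 5 (critical) + 2 (low) = 7 records
Step 2: Total records: 10
Step 3: Remaining = 10 - 7 = 3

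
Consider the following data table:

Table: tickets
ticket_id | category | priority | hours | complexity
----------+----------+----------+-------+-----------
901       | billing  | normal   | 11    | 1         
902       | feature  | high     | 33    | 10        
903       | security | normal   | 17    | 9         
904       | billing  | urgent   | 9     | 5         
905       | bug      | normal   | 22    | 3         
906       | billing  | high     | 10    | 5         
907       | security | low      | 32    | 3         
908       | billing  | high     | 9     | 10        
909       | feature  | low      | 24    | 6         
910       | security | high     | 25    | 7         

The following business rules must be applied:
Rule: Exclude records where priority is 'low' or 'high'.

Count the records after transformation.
4

Step 1: Count records to exclude
  - 2 (low) + 4 (high) = 6 records
Step 2: Total records: 10
Step 3: Remaining = 10 - 6 = 4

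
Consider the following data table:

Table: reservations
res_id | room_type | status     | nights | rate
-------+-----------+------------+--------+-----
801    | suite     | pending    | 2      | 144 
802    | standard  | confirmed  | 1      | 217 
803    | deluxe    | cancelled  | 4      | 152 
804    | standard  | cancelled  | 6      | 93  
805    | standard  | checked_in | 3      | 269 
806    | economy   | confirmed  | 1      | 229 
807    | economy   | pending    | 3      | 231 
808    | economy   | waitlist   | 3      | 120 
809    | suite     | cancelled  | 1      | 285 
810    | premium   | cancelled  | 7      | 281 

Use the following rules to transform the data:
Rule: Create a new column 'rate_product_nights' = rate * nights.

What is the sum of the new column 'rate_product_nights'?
6012

Step 1: For each record, compute rate * nights
Example calculations:
  144 * 2 = 288
  217 * 1 = 217
  152 * 4 = 608
  ...
Step 2: Sum all derived values
Step 3: Total = 6012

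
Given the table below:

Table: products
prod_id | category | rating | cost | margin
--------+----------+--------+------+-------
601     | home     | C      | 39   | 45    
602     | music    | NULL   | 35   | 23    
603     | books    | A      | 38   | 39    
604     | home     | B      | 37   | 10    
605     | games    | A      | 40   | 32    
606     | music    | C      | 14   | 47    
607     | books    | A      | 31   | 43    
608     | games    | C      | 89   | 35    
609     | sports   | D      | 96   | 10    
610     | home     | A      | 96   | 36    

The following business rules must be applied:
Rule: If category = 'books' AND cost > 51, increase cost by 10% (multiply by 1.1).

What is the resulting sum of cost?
515

Step 1: Find records where category = 'books' AND cost > 51
Step 2: 0 records match, summing to 0
Step 3: After multiplier: 0 × 1.1 = 0.0
Step 4: Unaffected records sum: 515
Step 5: Final sum = 0.0 + 515 = 515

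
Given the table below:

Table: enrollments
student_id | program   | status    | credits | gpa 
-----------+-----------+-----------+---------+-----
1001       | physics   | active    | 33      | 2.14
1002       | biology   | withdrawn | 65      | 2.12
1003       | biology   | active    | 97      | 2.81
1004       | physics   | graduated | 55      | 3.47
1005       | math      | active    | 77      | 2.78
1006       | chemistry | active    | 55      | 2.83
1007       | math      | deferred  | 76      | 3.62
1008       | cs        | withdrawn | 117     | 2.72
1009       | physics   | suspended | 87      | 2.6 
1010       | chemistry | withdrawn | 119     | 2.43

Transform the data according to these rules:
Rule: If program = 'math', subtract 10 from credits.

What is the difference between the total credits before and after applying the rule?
20

Step 1: Original sum of credits = 781
Step 2: 2 records have program = 'math'
Step 3: Each affected record changes by -10
Step 4: Total change = 2 × -10 = -20
Step 5: New sum = 781 + -20 = 761
Step 6: Difference = |761 - 781| = 20
        (Sum decreased by 20)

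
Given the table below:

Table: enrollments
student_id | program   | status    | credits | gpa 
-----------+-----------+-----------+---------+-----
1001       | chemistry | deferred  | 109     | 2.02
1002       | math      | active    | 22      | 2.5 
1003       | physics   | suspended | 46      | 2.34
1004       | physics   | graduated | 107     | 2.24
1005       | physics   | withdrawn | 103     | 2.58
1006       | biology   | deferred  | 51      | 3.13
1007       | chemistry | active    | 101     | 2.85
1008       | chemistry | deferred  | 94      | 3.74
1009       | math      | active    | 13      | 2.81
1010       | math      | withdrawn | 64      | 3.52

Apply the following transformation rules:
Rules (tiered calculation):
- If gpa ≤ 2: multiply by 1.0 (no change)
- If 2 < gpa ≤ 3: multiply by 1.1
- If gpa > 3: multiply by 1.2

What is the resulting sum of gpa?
31.54

Step 1: Tier 1 (gpa ≤ 2): 0 records, sum = 0 × 1.0 = 0.0
Step 2: Tier 2 (2 < gpa ≤ 3): 7 records, sum = 17.34 × 1.1 = 19.07
Step 3: Tier 3 (gpa > 3): 3 records, sum = 10.39 × 1.2 = 12.47
Step 4: Final sum = 0.0 + 19.07 + 12.47 = 31.54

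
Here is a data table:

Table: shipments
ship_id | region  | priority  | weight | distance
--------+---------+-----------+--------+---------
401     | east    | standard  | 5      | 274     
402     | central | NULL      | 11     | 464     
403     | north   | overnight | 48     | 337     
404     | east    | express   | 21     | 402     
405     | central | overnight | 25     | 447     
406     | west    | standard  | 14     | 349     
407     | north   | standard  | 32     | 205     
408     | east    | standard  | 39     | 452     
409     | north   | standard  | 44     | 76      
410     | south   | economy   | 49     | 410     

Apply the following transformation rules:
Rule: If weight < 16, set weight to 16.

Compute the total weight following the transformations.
306

Step 1: 3 records have weight < 16
Step 2: These records originally summed to 30
Step 3: After setting to minimum: 3 × 16 = 48
Step 4: Unaffected records sum: 258
Step 5: Final sum = 48 + 258 = 306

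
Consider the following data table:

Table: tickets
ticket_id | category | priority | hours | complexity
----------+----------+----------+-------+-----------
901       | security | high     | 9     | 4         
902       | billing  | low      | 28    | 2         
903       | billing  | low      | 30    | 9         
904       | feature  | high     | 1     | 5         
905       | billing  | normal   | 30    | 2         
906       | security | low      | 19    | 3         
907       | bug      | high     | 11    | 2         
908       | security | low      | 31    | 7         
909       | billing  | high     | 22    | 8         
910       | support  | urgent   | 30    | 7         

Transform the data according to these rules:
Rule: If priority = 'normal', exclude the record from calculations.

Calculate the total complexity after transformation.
47

Step 1: Identify records where priority = 'normal'
Step 2: The excluded records sum to 2
Step 3: Original total complexity = 49
Step 4: Remaining total = 49 - 2 = 47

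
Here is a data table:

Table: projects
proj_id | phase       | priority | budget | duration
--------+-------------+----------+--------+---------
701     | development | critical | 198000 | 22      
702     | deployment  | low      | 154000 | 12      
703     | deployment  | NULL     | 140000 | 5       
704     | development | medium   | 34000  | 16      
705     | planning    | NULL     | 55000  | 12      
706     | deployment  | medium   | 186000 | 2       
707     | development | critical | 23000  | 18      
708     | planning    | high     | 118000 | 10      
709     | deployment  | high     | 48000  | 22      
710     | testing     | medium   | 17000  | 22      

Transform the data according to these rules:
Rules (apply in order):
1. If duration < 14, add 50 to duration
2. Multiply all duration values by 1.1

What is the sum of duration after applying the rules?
430.1

Step 1: Apply Rule 1 - Add 50 to records with duration < 14
  - 5 records affected: 41 + (5 × 50) = 291
  - Unaffected records: 100
  - Sum after Rule 1: 391
Step 2: Apply Rule 2 - Multiply all by 1.1
  - 391 × 1.1 = 430.1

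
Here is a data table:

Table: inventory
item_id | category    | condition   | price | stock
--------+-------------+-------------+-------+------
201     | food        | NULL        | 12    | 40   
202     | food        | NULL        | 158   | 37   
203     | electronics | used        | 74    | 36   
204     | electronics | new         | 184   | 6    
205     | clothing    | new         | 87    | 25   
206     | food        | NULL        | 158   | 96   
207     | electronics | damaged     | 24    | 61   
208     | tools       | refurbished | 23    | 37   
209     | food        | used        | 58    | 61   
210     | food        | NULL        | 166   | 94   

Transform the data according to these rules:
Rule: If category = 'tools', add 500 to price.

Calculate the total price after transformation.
1444

Step 1: Count records where category = 'tools': 1
Step 2: Total bonus added: 1 × 500 = 500
Step 3: Original sum of price: 944
Step 4: Final sum = 944 + 500 = 1444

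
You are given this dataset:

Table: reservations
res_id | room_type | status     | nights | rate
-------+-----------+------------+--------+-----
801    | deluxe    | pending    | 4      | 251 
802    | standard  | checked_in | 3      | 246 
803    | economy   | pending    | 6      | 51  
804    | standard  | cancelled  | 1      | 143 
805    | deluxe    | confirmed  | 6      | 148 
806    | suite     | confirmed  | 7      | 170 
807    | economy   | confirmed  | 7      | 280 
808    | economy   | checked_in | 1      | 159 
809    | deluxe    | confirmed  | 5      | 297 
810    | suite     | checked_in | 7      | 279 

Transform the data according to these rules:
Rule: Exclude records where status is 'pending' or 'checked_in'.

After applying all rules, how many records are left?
5

Step 1: Count records to exclude
  - 2 (pending) + 3 (checked_in) = 5 records
Step 2: Total records: 10
Step 3: Remaining = 10 - 5 = 5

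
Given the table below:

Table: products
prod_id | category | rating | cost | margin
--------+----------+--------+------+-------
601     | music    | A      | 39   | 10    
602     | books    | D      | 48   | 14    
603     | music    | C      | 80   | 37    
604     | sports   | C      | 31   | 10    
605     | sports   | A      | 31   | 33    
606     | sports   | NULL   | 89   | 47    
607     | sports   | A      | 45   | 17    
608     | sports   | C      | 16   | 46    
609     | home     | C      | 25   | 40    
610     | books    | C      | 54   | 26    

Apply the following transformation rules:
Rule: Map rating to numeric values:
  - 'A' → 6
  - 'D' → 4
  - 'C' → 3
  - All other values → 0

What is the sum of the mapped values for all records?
37

Step 1: Apply mapping to each record
Step 2: Count by status:
  'A': 3 records × 6 = 18
  'D': 1 records × 4 = 4
  'C': 5 records × 3 = 15
Step 3: Sum all mapped values = 37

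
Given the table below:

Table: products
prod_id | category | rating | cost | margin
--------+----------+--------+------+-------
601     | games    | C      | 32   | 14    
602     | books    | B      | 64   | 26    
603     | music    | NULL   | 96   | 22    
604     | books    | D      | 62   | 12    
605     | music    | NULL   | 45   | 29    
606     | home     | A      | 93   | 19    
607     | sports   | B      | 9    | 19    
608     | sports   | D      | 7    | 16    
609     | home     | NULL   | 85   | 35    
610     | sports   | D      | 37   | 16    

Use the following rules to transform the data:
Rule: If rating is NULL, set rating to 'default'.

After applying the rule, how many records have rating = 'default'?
3

Step 1: Count records where rating IS NULL
Step 2: Found 3 records with NULL rating
Step 3: These records will have rating set to 'default'
Step 4: Records already having rating = 'default': 0
Step 5: Answer: 3 + 0 = 3 records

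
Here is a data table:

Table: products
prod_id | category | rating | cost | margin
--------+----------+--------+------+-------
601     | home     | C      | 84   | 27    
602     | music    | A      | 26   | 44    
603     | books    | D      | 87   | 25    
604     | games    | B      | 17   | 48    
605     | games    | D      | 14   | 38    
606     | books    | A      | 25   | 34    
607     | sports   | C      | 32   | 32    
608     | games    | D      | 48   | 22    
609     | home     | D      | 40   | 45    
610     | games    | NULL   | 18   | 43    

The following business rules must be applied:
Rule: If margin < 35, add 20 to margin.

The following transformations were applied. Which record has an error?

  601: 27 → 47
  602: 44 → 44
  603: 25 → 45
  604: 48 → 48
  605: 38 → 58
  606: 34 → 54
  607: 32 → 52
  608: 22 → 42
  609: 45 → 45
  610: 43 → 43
Record 605 has an error. The correct transformed value should be 38, not 58.

Step 1: Check each record against the rule
Step 2: Record 605 has margin = 38
Step 3: Since 38 >= 35, the bonus should not have been applied
Step 4: Correct value = 38, but claimed value = 58
Conclusion: Record 605 has the error.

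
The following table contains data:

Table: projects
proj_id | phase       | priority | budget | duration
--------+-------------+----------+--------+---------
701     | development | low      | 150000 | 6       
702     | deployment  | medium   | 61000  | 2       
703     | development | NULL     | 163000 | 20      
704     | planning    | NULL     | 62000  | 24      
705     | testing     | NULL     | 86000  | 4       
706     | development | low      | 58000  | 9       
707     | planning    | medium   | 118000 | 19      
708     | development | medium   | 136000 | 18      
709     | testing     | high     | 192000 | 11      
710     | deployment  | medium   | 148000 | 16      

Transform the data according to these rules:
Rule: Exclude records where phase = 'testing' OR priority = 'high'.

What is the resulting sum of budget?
896000

Step 1: Find records where phase = 'testing' OR priority = 'high'
Step 2: 2 records match, summing to 278000
Step 3: Original sum: 1174000
Step 4: Remaining sum = 1174000 - 278000 = 896000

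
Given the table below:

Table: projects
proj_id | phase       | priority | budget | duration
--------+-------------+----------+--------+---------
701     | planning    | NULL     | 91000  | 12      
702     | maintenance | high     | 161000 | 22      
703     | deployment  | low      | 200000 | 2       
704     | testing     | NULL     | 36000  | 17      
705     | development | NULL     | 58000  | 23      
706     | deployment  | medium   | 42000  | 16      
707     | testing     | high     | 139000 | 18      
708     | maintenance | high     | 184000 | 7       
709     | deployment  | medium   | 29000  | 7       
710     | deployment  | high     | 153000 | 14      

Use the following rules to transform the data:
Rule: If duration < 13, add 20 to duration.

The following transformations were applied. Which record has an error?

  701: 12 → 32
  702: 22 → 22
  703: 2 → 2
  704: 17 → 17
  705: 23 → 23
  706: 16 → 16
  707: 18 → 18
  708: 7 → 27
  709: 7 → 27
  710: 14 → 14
Record 703 has an error. The correct transformed value should be 22, not 2.

Step 1: Check each record against the rule
Step 2: Record 703 has duration = 2
Step 3: Since 2 < 13, the bonus should have been applied
Step 4: Correct value = 22, but claimed value = 2
Conclusion: Record 703 has the error.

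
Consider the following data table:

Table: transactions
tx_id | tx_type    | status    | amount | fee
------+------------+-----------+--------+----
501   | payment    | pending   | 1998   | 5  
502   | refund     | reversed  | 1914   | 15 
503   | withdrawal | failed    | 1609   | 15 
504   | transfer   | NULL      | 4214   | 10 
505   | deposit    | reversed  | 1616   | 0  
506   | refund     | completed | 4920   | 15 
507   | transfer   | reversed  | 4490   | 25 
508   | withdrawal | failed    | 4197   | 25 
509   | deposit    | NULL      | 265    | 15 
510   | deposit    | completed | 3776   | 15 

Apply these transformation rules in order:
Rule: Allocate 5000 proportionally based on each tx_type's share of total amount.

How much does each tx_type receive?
deposit: 975.38, payment: 344.49, refund: 1178.32, transfer: 1500.74, withdrawal: 1001.07

Step 1: Calculate total amount = 28999
Step 2: Calculate each tx_type's proportion:
  deposit: 5657/28999 = 19.51% → 975.38
  payment: 1998/28999 = 6.89% → 344.49
  refund: 6834/28999 = 23.57% → 1178.32
  transfer: 8704/28999 = 30.01% → 1500.74
  withdrawal: 5806/28999 = 20.02% → 1001.07
Step 3: Verify: sum of allocations ≈ 5000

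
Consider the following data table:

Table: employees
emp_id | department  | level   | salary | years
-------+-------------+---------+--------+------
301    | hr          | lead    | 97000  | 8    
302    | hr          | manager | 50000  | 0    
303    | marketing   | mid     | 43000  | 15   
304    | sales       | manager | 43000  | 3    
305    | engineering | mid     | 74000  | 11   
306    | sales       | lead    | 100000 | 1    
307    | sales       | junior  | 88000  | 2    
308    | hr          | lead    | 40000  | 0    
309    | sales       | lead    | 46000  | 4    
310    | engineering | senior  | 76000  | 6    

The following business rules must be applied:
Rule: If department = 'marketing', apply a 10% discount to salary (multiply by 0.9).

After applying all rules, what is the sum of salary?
652700.0

Step 1: Records with department = 'marketing' have total salary = 43000
Step 2: Apply multiplier: 43000 × 0.9 = 38700.0
Step 3: Other records total: 614000
Step 4: Final sum = 38700.0 + 614000 = 652700.0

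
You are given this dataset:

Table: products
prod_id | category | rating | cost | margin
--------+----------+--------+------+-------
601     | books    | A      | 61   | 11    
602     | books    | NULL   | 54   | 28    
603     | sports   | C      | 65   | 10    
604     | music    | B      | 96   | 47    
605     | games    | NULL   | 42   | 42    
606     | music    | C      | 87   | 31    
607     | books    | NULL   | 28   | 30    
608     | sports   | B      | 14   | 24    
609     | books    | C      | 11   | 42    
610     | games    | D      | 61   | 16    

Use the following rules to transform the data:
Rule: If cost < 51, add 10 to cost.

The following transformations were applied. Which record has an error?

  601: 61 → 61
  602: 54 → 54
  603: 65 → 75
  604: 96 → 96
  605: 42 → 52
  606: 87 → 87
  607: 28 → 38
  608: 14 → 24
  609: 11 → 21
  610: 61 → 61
Record 603 has an error. The correct transformed value should be 65, not 75.

Step 1: Check each record against the rule
Step 2: Record 603 has cost = 65
Step 3: Since 65 >= 51, the bonus should not have been applied
Step 4: Correct value = 65, but claimed value = 75
Conclusion: Record 603 has the error.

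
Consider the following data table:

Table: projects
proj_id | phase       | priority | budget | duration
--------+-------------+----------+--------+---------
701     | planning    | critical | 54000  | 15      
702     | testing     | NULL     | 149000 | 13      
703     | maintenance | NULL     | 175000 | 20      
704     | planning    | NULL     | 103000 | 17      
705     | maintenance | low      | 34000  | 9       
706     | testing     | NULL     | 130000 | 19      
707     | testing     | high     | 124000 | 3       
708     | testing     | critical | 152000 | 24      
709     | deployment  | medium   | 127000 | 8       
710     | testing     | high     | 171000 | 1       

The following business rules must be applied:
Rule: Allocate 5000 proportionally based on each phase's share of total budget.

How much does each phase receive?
deployment: 520.92, maintenance: 857.26, planning: 643.97, testing: 2977.85

Step 1: Calculate total budget = 1219000
Step 2: Calculate each phase's proportion:
  deployment: 127000/1219000 = 10.42% → 520.92
  maintenance: 209000/1219000 = 17.15% → 857.26
  planning: 157000/1219000 = 12.88% → 643.97
  testing: 726000/1219000 = 59.56% → 2977.85
Step 3: Verify: sum of allocations ≈ 5000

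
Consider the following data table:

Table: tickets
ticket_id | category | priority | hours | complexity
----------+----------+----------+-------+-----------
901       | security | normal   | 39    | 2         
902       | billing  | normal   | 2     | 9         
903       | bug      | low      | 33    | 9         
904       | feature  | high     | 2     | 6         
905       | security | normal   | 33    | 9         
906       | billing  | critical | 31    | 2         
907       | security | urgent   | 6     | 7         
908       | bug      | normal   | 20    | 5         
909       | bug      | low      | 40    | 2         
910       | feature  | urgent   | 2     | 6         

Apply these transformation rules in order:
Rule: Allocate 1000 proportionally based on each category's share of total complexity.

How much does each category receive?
billing: 192.98, bug: 280.7, feature: 210.53, security: 315.79

Step 1: Calculate total complexity = 57
Step 2: Calculate each category's proportion:
  billing: 11/57 = 19.30% → 192.98
  bug: 16/57 = 28.07% → 280.7
  feature: 12/57 = 21.05% → 210.53
  security: 18/57 = 31.58% → 315.79
Step 3: Verify: sum of allocations ≈ 1000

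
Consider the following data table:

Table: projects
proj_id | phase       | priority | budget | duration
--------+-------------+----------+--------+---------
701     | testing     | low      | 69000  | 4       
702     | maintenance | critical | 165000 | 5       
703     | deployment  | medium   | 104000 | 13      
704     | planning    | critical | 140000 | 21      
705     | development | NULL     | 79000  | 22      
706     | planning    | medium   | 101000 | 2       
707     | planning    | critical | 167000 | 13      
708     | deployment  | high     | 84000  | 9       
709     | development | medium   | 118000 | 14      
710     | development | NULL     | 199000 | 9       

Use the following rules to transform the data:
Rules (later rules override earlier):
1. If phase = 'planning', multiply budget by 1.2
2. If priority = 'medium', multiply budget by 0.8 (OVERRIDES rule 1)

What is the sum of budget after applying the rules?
1222800.0

Step 1: Rule 2 takes priority for records with priority = 'medium'
  - 3 records: 323000 × 0.8 = 258400.0
Step 2: Rule 1 applies to remaining records with phase = 'planning'
  - 2 records: 307000 × 1.2 = 368400.0
Step 3: Other records unchanged: 596000
Step 4: Final sum = 258400.0 + 368400.0 + 596000 = 1222800.0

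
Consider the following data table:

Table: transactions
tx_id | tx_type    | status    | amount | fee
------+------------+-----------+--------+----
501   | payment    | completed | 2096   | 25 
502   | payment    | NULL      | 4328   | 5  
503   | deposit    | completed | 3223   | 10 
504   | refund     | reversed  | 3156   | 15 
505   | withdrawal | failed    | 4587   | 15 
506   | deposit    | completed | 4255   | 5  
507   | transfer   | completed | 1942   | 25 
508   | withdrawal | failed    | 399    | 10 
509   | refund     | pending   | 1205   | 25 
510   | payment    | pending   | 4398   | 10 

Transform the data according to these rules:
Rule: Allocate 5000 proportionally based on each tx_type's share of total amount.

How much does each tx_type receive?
deposit: 1263.65, payment: 1828.72, refund: 736.93, transfer: 328.16, withdrawal: 842.54

Step 1: Calculate total amount = 29589
Step 2: Calculate each tx_type's proportion:
  deposit: 7478/29589 = 25.27% → 1263.65
  payment: 10822/29589 = 36.57% → 1828.72
  refund: 4361/29589 = 14.74% → 736.93
  transfer: 1942/29589 = 6.56% → 328.16
  withdrawal: 4986/29589 = 16.85% → 842.54
Step 3: Verify: sum of allocations ≈ 5000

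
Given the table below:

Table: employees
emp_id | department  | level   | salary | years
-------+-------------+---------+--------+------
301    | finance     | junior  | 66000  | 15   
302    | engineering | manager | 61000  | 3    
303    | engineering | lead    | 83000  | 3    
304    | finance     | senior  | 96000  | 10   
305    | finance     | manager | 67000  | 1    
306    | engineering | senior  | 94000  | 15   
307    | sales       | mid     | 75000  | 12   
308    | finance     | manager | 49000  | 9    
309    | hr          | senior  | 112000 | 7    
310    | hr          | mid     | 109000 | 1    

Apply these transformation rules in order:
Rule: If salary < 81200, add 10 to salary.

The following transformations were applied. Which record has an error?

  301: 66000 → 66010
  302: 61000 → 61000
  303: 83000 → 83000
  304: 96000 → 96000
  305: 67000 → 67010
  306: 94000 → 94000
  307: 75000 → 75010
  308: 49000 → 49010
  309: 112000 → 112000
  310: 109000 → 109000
Record 302 has an error. The correct transformed value should be 61010, not 61000.

Step 1: Check each record against the rule
Step 2: Record 302 has salary = 61000
Step 3: Since 61000 < 81200, the bonus should have been applied
Step 4: Correct value = 61010, but claimed value = 61000
Conclusion: Record 302 has the error.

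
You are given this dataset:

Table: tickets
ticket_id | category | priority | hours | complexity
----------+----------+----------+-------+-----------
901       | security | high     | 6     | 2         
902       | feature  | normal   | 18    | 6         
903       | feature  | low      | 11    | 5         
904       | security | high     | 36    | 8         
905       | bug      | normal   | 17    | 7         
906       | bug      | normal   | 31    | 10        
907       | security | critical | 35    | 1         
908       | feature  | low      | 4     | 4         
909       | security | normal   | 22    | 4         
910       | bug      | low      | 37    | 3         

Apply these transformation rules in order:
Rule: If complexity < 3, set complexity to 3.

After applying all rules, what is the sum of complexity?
53

Step 1: 2 records have complexity < 3
Step 2: These records originally summed to 3
Step 3: After setting to minimum: 2 × 3 = 6
Step 4: Unaffected records sum: 47
Step 5: Final sum = 6 + 47 = 53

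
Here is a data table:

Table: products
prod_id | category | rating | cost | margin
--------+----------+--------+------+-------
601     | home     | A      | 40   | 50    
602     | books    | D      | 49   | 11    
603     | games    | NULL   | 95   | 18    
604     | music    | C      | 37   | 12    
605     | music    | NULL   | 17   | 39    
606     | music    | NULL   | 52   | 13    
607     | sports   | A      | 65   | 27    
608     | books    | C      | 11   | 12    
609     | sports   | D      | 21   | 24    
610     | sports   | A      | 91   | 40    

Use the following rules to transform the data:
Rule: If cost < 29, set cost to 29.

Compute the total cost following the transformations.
516

Step 1: 3 records have cost < 29
Step 2: These records originally summed to 49
Step 3: After setting to minimum: 3 × 29 = 87
Step 4: Unaffected records sum: 429
Step 5: Final sum = 87 + 429 = 516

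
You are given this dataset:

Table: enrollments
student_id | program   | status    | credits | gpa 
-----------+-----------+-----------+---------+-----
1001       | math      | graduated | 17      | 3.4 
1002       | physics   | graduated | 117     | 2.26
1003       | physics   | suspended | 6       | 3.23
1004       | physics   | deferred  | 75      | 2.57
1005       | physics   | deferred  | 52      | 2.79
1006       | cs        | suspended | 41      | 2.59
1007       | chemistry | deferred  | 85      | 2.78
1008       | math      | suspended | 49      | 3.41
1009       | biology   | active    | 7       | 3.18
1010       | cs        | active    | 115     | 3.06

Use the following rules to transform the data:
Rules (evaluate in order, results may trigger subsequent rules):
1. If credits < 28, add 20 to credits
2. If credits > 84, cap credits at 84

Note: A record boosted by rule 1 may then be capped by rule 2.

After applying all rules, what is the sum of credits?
559

Step 1: Apply rule 1 to records with credits < 28
  - 3 records get bonus of 20
  - Of these, 0 records then exceed 84 and get capped
Step 2: Apply rule 2 to records with credits > 84
  - 3 records (original) are capped
Step 3: Calculate final sum = 559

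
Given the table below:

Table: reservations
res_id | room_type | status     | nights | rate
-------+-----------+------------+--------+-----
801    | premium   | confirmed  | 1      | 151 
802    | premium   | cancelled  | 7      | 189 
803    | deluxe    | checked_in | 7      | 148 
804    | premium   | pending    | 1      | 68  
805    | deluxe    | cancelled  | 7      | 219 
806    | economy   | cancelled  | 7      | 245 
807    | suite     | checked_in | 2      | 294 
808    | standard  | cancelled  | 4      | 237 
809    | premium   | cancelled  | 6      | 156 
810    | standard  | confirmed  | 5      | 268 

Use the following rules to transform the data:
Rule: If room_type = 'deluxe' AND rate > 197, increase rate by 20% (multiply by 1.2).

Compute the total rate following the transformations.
2018.8

Step 1: Find records where room_type = 'deluxe' AND rate > 197
Step 2: 1 records match, summing to 219
Step 3: After multiplier: 219 × 1.2 = 262.8
Step 4: Unaffected records sum: 1756
Step 5: Final sum = 262.8 + 1756 = 2018.8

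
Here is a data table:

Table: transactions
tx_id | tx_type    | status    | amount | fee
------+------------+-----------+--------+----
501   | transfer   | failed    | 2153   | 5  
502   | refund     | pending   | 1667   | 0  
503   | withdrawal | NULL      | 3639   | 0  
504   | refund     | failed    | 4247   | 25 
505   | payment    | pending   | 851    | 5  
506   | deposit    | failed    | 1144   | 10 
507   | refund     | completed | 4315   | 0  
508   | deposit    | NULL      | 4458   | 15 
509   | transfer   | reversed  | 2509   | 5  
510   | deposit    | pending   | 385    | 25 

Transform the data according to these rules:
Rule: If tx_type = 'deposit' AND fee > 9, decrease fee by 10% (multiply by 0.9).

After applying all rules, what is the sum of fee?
85.0

Step 1: Find records where tx_type = 'deposit' AND fee > 9
Step 2: 3 records match, summing to 50
Step 3: After multiplier: 50 × 0.9 = 45.0
Step 4: Unaffected records sum: 40
Step 5: Final sum = 45.0 + 40 = 85.0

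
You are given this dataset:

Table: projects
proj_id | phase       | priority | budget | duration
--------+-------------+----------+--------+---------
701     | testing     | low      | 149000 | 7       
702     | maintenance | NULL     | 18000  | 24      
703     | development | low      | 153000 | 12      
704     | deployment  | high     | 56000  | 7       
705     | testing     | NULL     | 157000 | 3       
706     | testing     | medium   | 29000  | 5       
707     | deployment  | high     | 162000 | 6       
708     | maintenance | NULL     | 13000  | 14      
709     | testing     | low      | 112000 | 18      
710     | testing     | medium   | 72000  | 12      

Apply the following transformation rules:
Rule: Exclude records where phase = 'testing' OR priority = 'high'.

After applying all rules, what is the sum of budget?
184000

Step 1: Find records where phase = 'testing' OR priority = 'high'
Step 2: 7 records match, summing to 737000
Step 3: Original sum: 921000
Step 4: Remaining sum = 921000 - 737000 = 184000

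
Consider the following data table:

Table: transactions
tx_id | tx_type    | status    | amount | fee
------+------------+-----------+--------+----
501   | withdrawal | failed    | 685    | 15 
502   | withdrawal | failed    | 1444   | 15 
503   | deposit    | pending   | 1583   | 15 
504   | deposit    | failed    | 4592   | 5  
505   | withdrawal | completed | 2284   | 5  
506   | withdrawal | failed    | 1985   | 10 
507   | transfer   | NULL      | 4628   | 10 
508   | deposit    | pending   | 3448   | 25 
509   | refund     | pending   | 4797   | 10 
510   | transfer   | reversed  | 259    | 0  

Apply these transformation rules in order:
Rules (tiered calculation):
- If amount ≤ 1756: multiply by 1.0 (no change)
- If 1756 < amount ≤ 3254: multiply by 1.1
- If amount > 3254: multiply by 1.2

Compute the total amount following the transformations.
29624.9

Step 1: Tier 1 (amount ≤ 1756): 4 records, sum = 3971 × 1.0 = 3971.0
Step 2: Tier 2 (1756 < amount ≤ 3254): 2 records, sum = 4269 × 1.1 = 4695.9
Step 3: Tier 3 (amount > 3254): 4 records, sum = 17465 × 1.2 = 20958.0
Step 4: Final sum = 3971.0 + 4695.9 + 20958.0 = 29624.9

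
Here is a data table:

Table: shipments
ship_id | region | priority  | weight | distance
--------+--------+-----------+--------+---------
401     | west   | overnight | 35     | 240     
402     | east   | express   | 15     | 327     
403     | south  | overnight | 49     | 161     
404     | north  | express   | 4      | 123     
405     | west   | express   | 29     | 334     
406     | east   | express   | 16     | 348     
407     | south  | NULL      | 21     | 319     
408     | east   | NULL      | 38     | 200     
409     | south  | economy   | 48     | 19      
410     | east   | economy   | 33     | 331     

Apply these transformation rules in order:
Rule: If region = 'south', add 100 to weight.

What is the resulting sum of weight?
588

Step 1: Count records where region = 'south': 3
Step 2: Total bonus added: 3 × 100 = 300
Step 3: Original sum of weight: 288
Step 4: Final sum = 288 + 300 = 588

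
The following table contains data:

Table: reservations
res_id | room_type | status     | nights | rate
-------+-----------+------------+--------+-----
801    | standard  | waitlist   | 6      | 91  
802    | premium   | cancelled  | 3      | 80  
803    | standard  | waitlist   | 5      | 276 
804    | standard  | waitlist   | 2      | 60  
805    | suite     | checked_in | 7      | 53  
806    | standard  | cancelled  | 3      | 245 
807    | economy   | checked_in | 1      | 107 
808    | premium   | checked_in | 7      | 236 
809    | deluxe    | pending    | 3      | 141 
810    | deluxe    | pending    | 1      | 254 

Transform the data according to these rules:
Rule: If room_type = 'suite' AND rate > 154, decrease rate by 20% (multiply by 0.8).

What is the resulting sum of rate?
1543

Step 1: Find records where room_type = 'suite' AND rate > 154
Step 2: 0 records match, summing to 0
Step 3: After multiplier: 0 × 0.8 = 0.0
Step 4: Unaffected records sum: 1543
Step 5: Final sum = 0.0 + 1543 = 1543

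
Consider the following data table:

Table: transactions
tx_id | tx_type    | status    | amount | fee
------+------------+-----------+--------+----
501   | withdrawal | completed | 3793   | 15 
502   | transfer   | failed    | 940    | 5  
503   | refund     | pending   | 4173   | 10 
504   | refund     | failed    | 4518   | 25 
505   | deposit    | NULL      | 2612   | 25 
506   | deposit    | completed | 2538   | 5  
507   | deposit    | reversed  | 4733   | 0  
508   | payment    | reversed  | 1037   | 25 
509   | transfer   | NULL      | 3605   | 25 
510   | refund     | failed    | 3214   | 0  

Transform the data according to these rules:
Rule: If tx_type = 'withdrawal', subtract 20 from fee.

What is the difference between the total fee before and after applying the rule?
20

Step 1: Original sum of fee = 135
Step 2: 1 records have tx_type = 'withdrawal'
Step 3: Each affected record changes by -20
Step 4: Total change = 1 × -20 = -20
Step 5: New sum = 135 + -20 = 115
Step 6: Difference = |115 - 135| = 20
        (Sum decreased by 20)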